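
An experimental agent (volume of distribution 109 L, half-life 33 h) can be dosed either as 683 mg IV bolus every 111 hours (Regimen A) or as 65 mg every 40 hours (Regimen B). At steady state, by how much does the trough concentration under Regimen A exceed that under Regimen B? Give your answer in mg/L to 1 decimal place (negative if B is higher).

0.2 mg/L

Regimen A: f = (1/2)^(111/33) ≈ 0.0972; Cmin,ss = (683/109)·f/(1−f) ≈ 0.675 mg/L.
Regimen B: f = (1/2)^(40/33) ≈ 0.4316; Cmin,ss = (65/109)·f/(1−f) ≈ 0.453 mg/L.
Difference ≈ 0.675 − 0.453 ≈ 0.222 mg/L.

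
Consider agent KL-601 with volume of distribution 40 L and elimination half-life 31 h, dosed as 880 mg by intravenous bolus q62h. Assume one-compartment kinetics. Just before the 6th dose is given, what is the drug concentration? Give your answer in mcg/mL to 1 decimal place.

f = (1/2)^(τ/t½) = (1/2)^(62/31) ≈ 0.2500.
C₀ = D/Vd = 880/40 ≈ 22.000 mcg/mL.
Before the 6th dose, 5 doses have been given. Superposition: Cmin = C₀·(f + f² + … + f^5).
≈ 22.000 × (0.2500 + 0.0625 + 0.0156 + 0.0039 + 0.0010) ≈ 22.000 × 0.3330 ≈ 7.326 mcg/mL.

7.3 mcg/mL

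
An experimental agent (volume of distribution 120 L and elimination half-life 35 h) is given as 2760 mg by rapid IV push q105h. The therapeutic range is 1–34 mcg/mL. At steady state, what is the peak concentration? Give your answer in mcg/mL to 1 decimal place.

26.3 mcg/mL

τ = 105 h = 3 half-lives, so f = (1/2)^3 = 0.125.
At steady state, R = 1/(1 − 0.125) = 8/7.
Single-dose peak C₀ = D/Vd = 2760/120 = 23 mcg/mL.
Steady-state peak Cmax,ss = C₀·R = 23 × 8/7 ≈ 26.286 mcg/mL.
Peak 26.3 mcg/mL vs MTC 34 mcg/mL: below toxic threshold.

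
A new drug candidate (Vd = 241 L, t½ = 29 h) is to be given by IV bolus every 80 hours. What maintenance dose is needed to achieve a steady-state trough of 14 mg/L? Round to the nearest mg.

19460 mg

τ/t½ = 80/29 ≈ 2.7586, so f = (1/2)^(80/29) ≈ 0.147765.
Cmin,ss = (D/Vd)·f/(1−f), so D = Cmin,ss·Vd·(1−f)/f.
D = 14 × 241 × (1−f)/f ≈ 14 × 241 × 5.76750 ≈ 19459.55 mg.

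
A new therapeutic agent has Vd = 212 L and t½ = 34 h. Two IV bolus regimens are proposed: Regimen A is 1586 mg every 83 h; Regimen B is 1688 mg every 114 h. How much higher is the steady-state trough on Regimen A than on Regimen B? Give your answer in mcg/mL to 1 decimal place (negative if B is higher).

0.8 mcg/mL

Regimen A: f = (1/2)^(83/34) ≈ 0.1841; Cmin,ss = (1586/212)·f/(1−f) ≈ 1.688 mcg/mL.
Regimen B: f = (1/2)^(114/34) ≈ 0.0979; Cmin,ss = (1688/212)·f/(1−f) ≈ 0.864 mcg/mL.
Difference ≈ 1.688 − 0.864 ≈ 0.824 mcg/mL.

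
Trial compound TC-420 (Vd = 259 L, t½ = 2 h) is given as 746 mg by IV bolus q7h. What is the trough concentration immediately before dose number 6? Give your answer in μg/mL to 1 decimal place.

f = (1/2)^(τ/t½) = (1/2)^(7/2) ≈ 0.0884.
C₀ = D/Vd = 746/259 ≈ 2.880 μg/mL.
Before the 6th dose, 5 doses have been given. Superposition: Cmin = C₀·(f + f² + … + f^5).
≈ 2.880 × (0.0884 + 0.0078 + 0.0007 + 0.0001 + 0.0000) ≈ 2.880 × 0.0970 ≈ 0.279 μg/mL.

0.3 μg/mL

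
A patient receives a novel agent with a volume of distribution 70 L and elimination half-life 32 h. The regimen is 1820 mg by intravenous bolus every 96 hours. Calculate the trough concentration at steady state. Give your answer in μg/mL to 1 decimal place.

The dosing interval is 3 half-lives, so f = 2^(−3) = 0.125.
Accumulation ratio R = 1/(1 − f) = 1/0.875 = 8/7.
Single-dose peak C₀ = D/Vd = 1820/70 = 26 μg/mL.
Steady-state peak Cmax,ss = C₀·R = 26 × 8/7 ≈ 29.714 μg/mL.
Steady-state trough Cmin,ss = Cmax,ss·f ≈ 29.714 × 0.125 ≈ 3.714 μg/mL.

3.7 μg/mL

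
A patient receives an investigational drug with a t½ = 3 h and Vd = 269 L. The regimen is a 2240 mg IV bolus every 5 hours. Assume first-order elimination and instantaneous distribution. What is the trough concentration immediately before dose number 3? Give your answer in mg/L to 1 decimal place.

3.4 mg/L

f = (1/2)^(τ/t½) = (1/2)^(5/3) ≈ 0.3150.
C₀ = D/Vd = 2240/269 ≈ 8.327 mg/L.
Before the 3rd dose, 2 doses have been given. Superposition: Cmin = C₀·(f + f²).
≈ 8.327 × (0.3150 + 0.0992) ≈ 8.327 × 0.4142 ≈ 3.449 mg/L.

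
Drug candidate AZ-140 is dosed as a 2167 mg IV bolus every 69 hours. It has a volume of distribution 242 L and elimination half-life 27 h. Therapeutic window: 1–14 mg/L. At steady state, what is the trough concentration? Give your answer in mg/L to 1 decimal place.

1.8 mg/L

τ/t½ = 69/27 ≈ 2.5556, so fraction remaining f = (1/2)^(69/27) ≈ 0.1701.
Each bolus raises the concentration by D/Vd = 2167/242 ≈ 8.955 mg/L.
Steady-state trough Cmin,ss = C₀·f/(1−f) ≈ 8.955 × 0.1701/0.8299 ≈ 1.835 mg/L.
Trough 1.8 mg/L vs MEC 1 mg/L: adequate.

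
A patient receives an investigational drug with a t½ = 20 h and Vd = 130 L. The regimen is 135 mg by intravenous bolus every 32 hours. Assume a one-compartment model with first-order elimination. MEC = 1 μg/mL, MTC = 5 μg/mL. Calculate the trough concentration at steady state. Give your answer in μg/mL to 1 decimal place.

Over one 32-h interval, 32/20 ≈ 1.6 half-lives elapse, leaving f ≈ 0.3299 of each dose.
Each bolus raises the concentration by D/Vd = 135/130 ≈ 1.038 μg/mL.
Steady-state trough Cmin,ss = C₀·f/(1−f) ≈ 1.038 × 0.3299/0.6701 ≈ 0.511 μg/mL.
Trough 0.5 μg/mL vs MEC 1 μg/mL: subtherapeutic.

0.5 μg/mL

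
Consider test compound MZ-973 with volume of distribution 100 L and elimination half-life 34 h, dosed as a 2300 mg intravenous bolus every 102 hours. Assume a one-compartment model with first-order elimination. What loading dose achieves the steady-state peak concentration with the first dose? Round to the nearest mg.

2629 mg

f = (1/2)^(102/34) ≈ 0.125000; accumulation ratio R = 1/(1−f) ≈ 1.14286.
Loading dose to hit Cmax,ss on first dose: D_load = D_maint·R ≈ 2300 × 1.14286 ≈ 2628.58 mg.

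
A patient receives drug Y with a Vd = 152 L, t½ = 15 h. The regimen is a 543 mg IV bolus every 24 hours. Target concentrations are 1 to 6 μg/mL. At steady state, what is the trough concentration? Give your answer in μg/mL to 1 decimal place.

Over one 24-h interval, 24/15 ≈ 1.6 half-lives elapse, leaving f ≈ 0.3299 of each dose.
Single-dose peak C₀ = D/Vd = 543/152 ≈ 3.572 μg/mL.
Steady-state trough Cmin,ss = C₀·f/(1−f) ≈ 3.572 × 0.3299/0.6701 ≈ 1.759 μg/mL.
Trough 1.8 μg/mL vs MEC 1 μg/mL: adequate.

1.8 μg/mL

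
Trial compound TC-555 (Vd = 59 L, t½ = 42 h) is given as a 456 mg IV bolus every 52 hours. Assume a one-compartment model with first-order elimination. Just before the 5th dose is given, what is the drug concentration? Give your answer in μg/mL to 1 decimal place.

f = (1/2)^(τ/t½) = (1/2)^(52/42) ≈ 0.4239.
C₀ = D/Vd = 456/59 ≈ 7.729 μg/mL.
Before the 5th dose, 4 doses have been given. Superposition: Cmin = C₀·(f + f² + … + f^4).
≈ 7.729 × (0.4239 + 0.1797 + 0.0762 + 0.0323) ≈ 7.729 × 0.7121 ≈ 5.504 μg/mL.

5.5 μg/mL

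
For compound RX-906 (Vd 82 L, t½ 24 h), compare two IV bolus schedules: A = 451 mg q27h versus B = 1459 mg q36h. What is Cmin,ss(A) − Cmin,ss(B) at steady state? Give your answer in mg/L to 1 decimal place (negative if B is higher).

-5.1 mg/L

Regimen A: f = (1/2)^(27/24) ≈ 0.4585; Cmin,ss = (451/82)·f/(1−f) ≈ 4.657 mg/L.
Regimen B: f = (1/2)^(36/24) ≈ 0.3536; Cmin,ss = (1459/82)·f/(1−f) ≈ 9.733 mg/L.
Difference ≈ 4.657 − 9.733 ≈ -5.076 mg/L.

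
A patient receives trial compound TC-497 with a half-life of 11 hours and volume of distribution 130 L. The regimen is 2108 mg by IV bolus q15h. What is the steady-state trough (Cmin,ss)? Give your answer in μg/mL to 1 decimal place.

10.3 μg/mL

k = ln2/t½ = ln2/11 ≈ 0.063013 h⁻¹; fraction remaining f = e^(−kτ) = e^(−0.063013×15) ≈ 0.3886.
At steady state, accumulation factor R = 1/(1 − e^(−kτ)) ≈ 1.6356.
Single-dose peak C₀ = D/Vd = 2108/130 ≈ 16.215 μg/mL.
Cmax,ss = C₀/(1 − f) ≈ 16.215/0.6114 ≈ 26.521 μg/mL.
One interval later, Cmin,ss = Cmax,ss·e^(−kτ) ≈ 26.521 × 0.3886 ≈ 10.306 μg/mL.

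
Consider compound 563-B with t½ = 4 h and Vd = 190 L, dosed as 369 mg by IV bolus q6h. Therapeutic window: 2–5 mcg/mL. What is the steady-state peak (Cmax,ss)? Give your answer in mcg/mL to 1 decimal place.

Over one 6-h interval, 6/4 ≈ 1.5 half-lives elapse, leaving f ≈ 0.3536 of each dose.
Accumulation ratio R = 1/(1 − f) ≈ 1/0.6464 ≈ 1.5470.
Single-dose peak C₀ = D/Vd = 369/190 ≈ 1.942 mcg/mL.
Cmax,ss = C₀/(1 − f) ≈ 1.942/0.6464 ≈ 3.004 mcg/mL.
Peak 3.0 mcg/mL vs MTC 5 mcg/mL: below toxic threshold.

3.0 mcg/mL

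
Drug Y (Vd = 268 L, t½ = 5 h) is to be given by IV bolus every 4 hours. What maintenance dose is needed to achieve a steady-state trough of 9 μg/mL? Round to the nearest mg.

1788 mg

τ/t½ = 4/5 ≈ 0.8, so f = (1/2)^(4/5) ≈ 0.574349.
Cmin,ss = (D/Vd)·f/(1−f), so D = Cmin,ss·Vd·(1−f)/f.
D = 9 × 268 × (1−f)/f ≈ 9 × 268 × 0.74110 ≈ 1787.53 mg.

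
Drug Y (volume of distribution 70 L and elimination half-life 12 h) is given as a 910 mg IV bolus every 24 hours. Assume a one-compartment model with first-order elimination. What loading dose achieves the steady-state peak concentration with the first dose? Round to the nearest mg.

1213 mg

f = (1/2)^(24/12) ≈ 0.250000; accumulation ratio R = 1/(1−f) ≈ 1.33333.
Loading dose to hit Cmax,ss on first dose: D_load = D_maint·R ≈ 910 × 1.33333 ≈ 1213.33 mg.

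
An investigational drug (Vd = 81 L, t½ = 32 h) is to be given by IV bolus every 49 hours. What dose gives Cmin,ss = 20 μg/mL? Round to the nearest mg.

τ/t½ = 49/32 ≈ 1.5312, so f = (1/2)^(49/32) ≈ 0.345977.
Cmin,ss = (D/Vd)·f/(1−f), so D = Cmin,ss·Vd·(1−f)/f.
D = 20 × 81 × (1−f)/f ≈ 20 × 81 × 1.89037 ≈ 3062.40 mg.

3062 mg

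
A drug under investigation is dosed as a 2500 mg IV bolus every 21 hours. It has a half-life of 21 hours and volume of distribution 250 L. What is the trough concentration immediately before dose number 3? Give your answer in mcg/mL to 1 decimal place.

f = (1/2)^(τ/t½) = (1/2)^(21/21) ≈ 0.5000.
C₀ = D/Vd = 2500/250 ≈ 10.000 mcg/mL.
Before the 3rd dose, 2 doses have been given. Superposition: Cmin = C₀·(f + f²).
≈ 10.000 × (0.5000 + 0.2500) ≈ 10.000 × 0.7500 ≈ 7.500 mcg/mL.

7.5 mcg/mL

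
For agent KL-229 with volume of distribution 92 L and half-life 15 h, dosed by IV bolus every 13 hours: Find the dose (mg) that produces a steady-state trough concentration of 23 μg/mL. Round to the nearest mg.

1742 mg

τ/t½ = 13/15 ≈ 0.86667, so f = (1/2)^(13/15) ≈ 0.548412.
Cmin,ss = (D/Vd)·f/(1−f), so D = Cmin,ss·Vd·(1−f)/f.
D = 23 × 92 × (1−f)/f ≈ 23 × 92 × 0.82345 ≈ 1742.42 mg.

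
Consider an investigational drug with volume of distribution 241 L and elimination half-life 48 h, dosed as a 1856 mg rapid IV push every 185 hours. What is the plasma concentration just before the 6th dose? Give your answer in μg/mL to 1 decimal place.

f = (1/2)^(τ/t½) = (1/2)^(185/48) ≈ 0.0691.
C₀ = D/Vd = 1856/241 ≈ 7.701 μg/mL.
Before the 6th dose, 5 doses have been given. Superposition: Cmin = C₀·(f + f² + … + f^5).
≈ 7.701 × (0.0691 + 0.0048 + 0.0003 + 0.0000 + 0.0000) ≈ 7.701 × 0.0742 ≈ 0.571 μg/mL.

0.6 μg/mL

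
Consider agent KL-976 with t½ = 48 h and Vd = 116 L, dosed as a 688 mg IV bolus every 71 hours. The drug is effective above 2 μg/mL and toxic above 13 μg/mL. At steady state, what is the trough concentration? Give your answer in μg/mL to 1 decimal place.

3.3 μg/mL

τ/t½ = 71/48 ≈ 1.4792, so fraction remaining f = (1/2)^(71/48) ≈ 0.3587.
Single-dose peak C₀ = D/Vd = 688/116 ≈ 5.931 μg/mL.
Steady-state trough Cmin,ss = C₀·f/(1−f) ≈ 5.931 × 0.3587/0.6413 ≈ 3.317 μg/mL.
Trough 3.3 μg/mL vs MEC 2 μg/mL: adequate.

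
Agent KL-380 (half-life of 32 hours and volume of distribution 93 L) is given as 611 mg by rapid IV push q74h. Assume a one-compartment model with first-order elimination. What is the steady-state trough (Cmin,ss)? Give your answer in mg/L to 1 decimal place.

1.7 mg/L

k = ln2/t½ = ln2/32 ≈ 0.021661 h⁻¹; fraction remaining f = e^(−kτ) = e^(−0.021661×74) ≈ 0.2013.
Each bolus raises the concentration by D/Vd = 611/93 ≈ 6.570 mg/L.
Steady-state trough Cmin,ss = C₀·f/(1−f) ≈ 6.570 × 0.2013/0.7987 ≈ 1.656 mg/L.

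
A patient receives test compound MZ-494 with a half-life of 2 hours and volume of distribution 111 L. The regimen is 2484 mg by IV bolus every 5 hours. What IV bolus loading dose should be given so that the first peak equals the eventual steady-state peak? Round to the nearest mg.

3017 mg

f = (1/2)^(5/2) ≈ 0.176777; accumulation ratio R = 1/(1−f) ≈ 1.21474.
Loading dose to hit Cmax,ss on first dose: D_load = D_maint·R ≈ 2484 × 1.21474 ≈ 3017.41 mg.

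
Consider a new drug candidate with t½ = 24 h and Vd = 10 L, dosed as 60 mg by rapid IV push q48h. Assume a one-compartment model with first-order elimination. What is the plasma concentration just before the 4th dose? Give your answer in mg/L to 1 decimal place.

f = (1/2)^(τ/t½) = (1/2)^(48/24) ≈ 0.2500.
C₀ = D/Vd = 60/10 ≈ 6.000 mg/L.
Before the 4th dose, 3 doses have been given. Superposition: Cmin = C₀·(f + f² + … + f^3).
≈ 6.000 × (0.2500 + 0.0625 + 0.0156) ≈ 6.000 × 0.3281 ≈ 1.969 mg/L.

2.0 mg/L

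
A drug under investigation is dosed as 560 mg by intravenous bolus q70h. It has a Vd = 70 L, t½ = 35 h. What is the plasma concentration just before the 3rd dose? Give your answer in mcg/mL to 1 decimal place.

f = (1/2)^(τ/t½) = (1/2)^(70/35) ≈ 0.2500.
C₀ = D/Vd = 560/70 ≈ 8.000 mcg/mL.
Before the 3rd dose, 2 doses have been given. Superposition: Cmin = C₀·(f + f²).
≈ 8.000 × (0.2500 + 0.0625) ≈ 8.000 × 0.3125 ≈ 2.500 mcg/mL.

2.5 mcg/mL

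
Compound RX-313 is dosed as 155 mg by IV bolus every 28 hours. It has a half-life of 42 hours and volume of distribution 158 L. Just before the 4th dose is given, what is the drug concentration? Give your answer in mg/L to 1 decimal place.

f = (1/2)^(τ/t½) = (1/2)^(28/42) ≈ 0.6300.
C₀ = D/Vd = 155/158 ≈ 0.981 mg/L.
Before the 4th dose, 3 doses have been given. Superposition: Cmin = C₀·(f + f² + … + f^3).
≈ 0.981 × (0.6300 + 0.3969 + 0.2500) ≈ 0.981 × 1.2769 ≈ 1.253 mg/L.

1.3 mg/L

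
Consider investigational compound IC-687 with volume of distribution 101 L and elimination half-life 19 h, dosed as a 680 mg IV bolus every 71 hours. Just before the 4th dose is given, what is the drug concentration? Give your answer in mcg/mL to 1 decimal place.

f = (1/2)^(τ/t½) = (1/2)^(71/19) ≈ 0.0750.
C₀ = D/Vd = 680/101 ≈ 6.733 mcg/mL.
Before the 4th dose, 3 doses have been given. Superposition: Cmin = C₀·(f + f² + … + f^3).
≈ 6.733 × (0.0750 + 0.0056 + 0.0004) ≈ 6.733 × 0.0810 ≈ 0.545 mcg/mL.

0.5 mcg/mL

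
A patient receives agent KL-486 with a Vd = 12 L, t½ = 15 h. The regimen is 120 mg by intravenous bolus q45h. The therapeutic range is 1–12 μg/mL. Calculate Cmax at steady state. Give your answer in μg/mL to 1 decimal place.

11.4 μg/mL

τ = 45 h = 3 half-lives, so f = (1/2)^3 = 0.125.
Accumulation ratio R = 1/(1 − f) = 1/0.875 = 8/7.
Single-dose peak C₀ = D/Vd = 120/12 = 10 μg/mL.
Steady-state peak Cmax,ss = C₀·R = 10 × 8/7 ≈ 11.429 μg/mL.
Peak 11.4 μg/mL vs MTC 12 μg/mL: below toxic threshold.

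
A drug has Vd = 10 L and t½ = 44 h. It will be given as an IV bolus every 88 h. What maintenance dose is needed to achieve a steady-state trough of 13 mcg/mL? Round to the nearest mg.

τ/t½ = 88/44 ≈ 2, so f = (1/2)^(88/44) ≈ 0.250000.
Cmin,ss = (D/Vd)·f/(1−f), so D = Cmin,ss·Vd·(1−f)/f.
D = 13 × 10 × (1−f)/f ≈ 13 × 10 × 3.00000 ≈ 390.00 mg.

390 mg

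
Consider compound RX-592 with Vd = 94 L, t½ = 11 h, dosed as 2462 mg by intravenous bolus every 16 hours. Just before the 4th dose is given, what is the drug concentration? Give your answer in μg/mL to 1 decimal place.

f = (1/2)^(τ/t½) = (1/2)^(16/11) ≈ 0.3649.
C₀ = D/Vd = 2462/94 ≈ 26.191 μg/mL.
Before the 4th dose, 3 doses have been given. Superposition: Cmin = C₀·(f + f² + … + f^3).
≈ 26.191 × (0.3649 + 0.1332 + 0.0486) ≈ 26.191 × 0.5467 ≈ 14.319 μg/mL.

14.3 μg/mL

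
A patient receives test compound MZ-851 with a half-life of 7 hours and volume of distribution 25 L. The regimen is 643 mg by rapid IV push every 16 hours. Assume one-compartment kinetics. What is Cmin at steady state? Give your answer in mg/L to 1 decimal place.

τ/t½ = 16/7 ≈ 2.2857, so fraction remaining f = (1/2)^(16/7) ≈ 0.2051.
Accumulation ratio R = 1/(1 − f) ≈ 1/0.7949 ≈ 1.2580.
Single-dose peak C₀ = D/Vd = 643/25 ≈ 25.720 mg/L.
Steady-state peak Cmax,ss = C₀·R ≈ 25.720 × 1.2580 ≈ 32.356 mg/L.
Steady-state trough Cmin,ss = Cmax,ss·f ≈ 32.356 × 0.2051 ≈ 6.636 mg/L.

6.6 mg/L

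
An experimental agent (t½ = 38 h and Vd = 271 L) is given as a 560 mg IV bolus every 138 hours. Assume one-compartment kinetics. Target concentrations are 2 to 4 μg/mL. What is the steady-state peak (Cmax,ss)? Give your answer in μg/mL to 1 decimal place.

2.2 μg/mL

τ/t½ = 138/38 ≈ 3.6316, so fraction remaining f = (1/2)^(138/38) ≈ 0.0807.
Accumulation ratio R = 1/(1 − f) ≈ 1/0.9193 ≈ 1.0878.
Each bolus raises the concentration by D/Vd = 560/271 ≈ 2.066 μg/mL.
Cmax,ss = C₀/(1 − f) ≈ 2.066/0.9193 ≈ 2.247 μg/mL.
Peak 2.2 μg/mL vs MTC 4 μg/mL: below toxic threshold.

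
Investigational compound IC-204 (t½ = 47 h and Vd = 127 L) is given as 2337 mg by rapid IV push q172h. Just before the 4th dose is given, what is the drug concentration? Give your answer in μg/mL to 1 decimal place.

f = (1/2)^(τ/t½) = (1/2)^(172/47) ≈ 0.0791.
C₀ = D/Vd = 2337/127 ≈ 18.402 μg/mL.
Before the 4th dose, 3 doses have been given. Superposition: Cmin = C₀·(f + f² + … + f^3).
≈ 18.402 × (0.0791 + 0.0063 + 0.0005) ≈ 18.402 × 0.0859 ≈ 1.581 μg/mL.

1.6 μg/mL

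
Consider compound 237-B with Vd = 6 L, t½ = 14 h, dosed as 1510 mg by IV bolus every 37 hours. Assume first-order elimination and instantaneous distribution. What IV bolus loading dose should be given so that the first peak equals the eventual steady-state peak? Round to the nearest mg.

1798 mg

f = (1/2)^(37/14) ≈ 0.160111; accumulation ratio R = 1/(1−f) ≈ 1.19063.
Loading dose to hit Cmax,ss on first dose: D_load = D_maint·R ≈ 1510 × 1.19063 ≈ 1797.85 mg.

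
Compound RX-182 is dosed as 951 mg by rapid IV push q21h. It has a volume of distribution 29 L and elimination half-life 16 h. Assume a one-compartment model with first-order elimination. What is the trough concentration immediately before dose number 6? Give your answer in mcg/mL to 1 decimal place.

f = (1/2)^(τ/t½) = (1/2)^(21/16) ≈ 0.4026.
C₀ = D/Vd = 951/29 ≈ 32.793 mcg/mL.
Before the 6th dose, 5 doses have been given. Superposition: Cmin = C₀·(f + f² + … + f^5).
≈ 32.793 × (0.4026 + 0.1621 + 0.0653 + 0.0263 + 0.0106) ≈ 32.793 × 0.6669 ≈ 21.870 mcg/mL.

21.9 mcg/mL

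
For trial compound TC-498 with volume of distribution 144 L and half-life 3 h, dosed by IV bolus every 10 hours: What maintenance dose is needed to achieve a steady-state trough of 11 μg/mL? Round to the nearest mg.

τ/t½ = 10/3 ≈ 3.3333, so f = (1/2)^(10/3) ≈ 0.099213.
Cmin,ss = (D/Vd)·f/(1−f), so D = Cmin,ss·Vd·(1−f)/f.
D = 11 × 144 × (1−f)/f ≈ 11 × 144 × 9.07932 ≈ 14381.64 mg.

14382 mg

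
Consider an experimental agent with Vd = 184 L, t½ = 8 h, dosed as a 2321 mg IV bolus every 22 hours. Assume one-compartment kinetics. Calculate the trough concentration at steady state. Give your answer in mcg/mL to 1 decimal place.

Over one 22-h interval, 22/8 ≈ 2.75 half-lives elapse, leaving f ≈ 0.1487 of each dose.
Accumulation ratio R = 1/(1 − f) ≈ 1/0.8513 ≈ 1.1747.
Single-dose peak C₀ = D/Vd = 2321/184 ≈ 12.614 mcg/mL.
Steady-state peak Cmax,ss = C₀·R ≈ 12.614 × 1.1747 ≈ 14.818 mcg/mL.
Steady-state trough Cmin,ss = Cmax,ss·f ≈ 14.818 × 0.1487 ≈ 2.203 mcg/mL.

2.2 mcg/mL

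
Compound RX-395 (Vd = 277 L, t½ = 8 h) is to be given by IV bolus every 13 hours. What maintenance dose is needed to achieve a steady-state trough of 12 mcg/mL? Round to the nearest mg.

6929 mg

τ/t½ = 13/8 ≈ 1.625, so f = (1/2)^(13/8) ≈ 0.324210.
Cmin,ss = (D/Vd)·f/(1−f), so D = Cmin,ss·Vd·(1−f)/f.
D = 12 × 277 × (1−f)/f ≈ 12 × 277 × 2.08442 ≈ 6928.61 mg.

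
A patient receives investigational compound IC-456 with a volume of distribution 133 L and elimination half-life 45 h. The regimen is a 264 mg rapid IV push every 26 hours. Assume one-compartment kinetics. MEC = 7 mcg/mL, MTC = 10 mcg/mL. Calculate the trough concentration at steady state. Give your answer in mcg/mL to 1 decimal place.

k = ln2/t½ = ln2/45 ≈ 0.015403 h⁻¹; fraction remaining f = e^(−kτ) = e^(−0.015403×26) ≈ 0.6700.
Each bolus raises the concentration by D/Vd = 264/133 ≈ 1.985 mcg/mL.
Steady-state trough Cmin,ss = C₀·f/(1−f) ≈ 1.985 × 0.6700/0.3300 ≈ 4.030 mcg/mL.
Trough 4.0 mcg/mL vs MEC 7 mcg/mL: subtherapeutic.

4.0 mcg/mL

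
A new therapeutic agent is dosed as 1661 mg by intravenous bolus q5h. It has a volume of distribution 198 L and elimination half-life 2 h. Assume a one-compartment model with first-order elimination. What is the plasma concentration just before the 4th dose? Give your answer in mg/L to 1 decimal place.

f = (1/2)^(τ/t½) = (1/2)^(5/2) ≈ 0.1768.
C₀ = D/Vd = 1661/198 ≈ 8.389 mg/L.
Before the 4th dose, 3 doses have been given. Superposition: Cmin = C₀·(f + f² + … + f^3).
≈ 8.389 × (0.1768 + 0.0313 + 0.0055) ≈ 8.389 × 0.2136 ≈ 1.792 mg/L.

1.8 mg/L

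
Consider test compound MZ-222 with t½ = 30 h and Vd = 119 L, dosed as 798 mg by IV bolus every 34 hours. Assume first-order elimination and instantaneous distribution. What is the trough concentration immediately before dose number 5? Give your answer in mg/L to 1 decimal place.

5.4 mg/L

f = (1/2)^(τ/t½) = (1/2)^(34/30) ≈ 0.4559.
C₀ = D/Vd = 798/119 ≈ 6.706 mg/L.
Before the 5th dose, 4 doses have been given. Superposition: Cmin = C₀·(f + f² + … + f^4).
≈ 6.706 × (0.4559 + 0.2078 + 0.0948 + 0.0432) ≈ 6.706 × 0.8017 ≈ 5.376 mg/L.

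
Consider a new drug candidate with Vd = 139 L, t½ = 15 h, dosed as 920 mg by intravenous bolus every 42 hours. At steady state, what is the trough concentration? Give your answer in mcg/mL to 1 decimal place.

τ/t½ = 42/15 ≈ 2.8, so fraction remaining f = (1/2)^(42/15) ≈ 0.1436.
Single-dose peak C₀ = D/Vd = 920/139 ≈ 6.619 mcg/mL.
Steady-state trough Cmin,ss = C₀·f/(1−f) ≈ 6.619 × 0.1436/0.8564 ≈ 1.110 mcg/mL.

1.1 mcg/mL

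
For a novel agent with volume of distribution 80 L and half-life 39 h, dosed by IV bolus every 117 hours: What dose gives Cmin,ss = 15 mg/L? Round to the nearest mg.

8400 mg

τ/t½ = 117/39 ≈ 3, so f = (1/2)^(117/39) ≈ 0.125000.
Cmin,ss = (D/Vd)·f/(1−f), so D = Cmin,ss·Vd·(1−f)/f.
D = 15 × 80 × (1−f)/f ≈ 15 × 80 × 7.00000 ≈ 8400.00 mg.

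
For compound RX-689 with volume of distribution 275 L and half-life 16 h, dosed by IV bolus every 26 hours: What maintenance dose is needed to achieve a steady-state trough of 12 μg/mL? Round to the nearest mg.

τ/t½ = 26/16 ≈ 1.625, so f = (1/2)^(26/16) ≈ 0.324210.
Cmin,ss = (D/Vd)·f/(1−f), so D = Cmin,ss·Vd·(1−f)/f.
D = 12 × 275 × (1−f)/f ≈ 12 × 275 × 2.08442 ≈ 6878.59 mg.

6879 mg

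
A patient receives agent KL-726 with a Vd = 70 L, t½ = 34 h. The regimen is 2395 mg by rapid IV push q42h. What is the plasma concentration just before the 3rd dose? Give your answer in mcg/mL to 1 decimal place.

f = (1/2)^(τ/t½) = (1/2)^(42/34) ≈ 0.4248.
C₀ = D/Vd = 2395/70 ≈ 34.214 mcg/mL.
Before the 3rd dose, 2 doses have been given. Superposition: Cmin = C₀·(f + f²).
≈ 34.214 × (0.4248 + 0.1805) ≈ 34.214 × 0.6053 ≈ 20.710 mcg/mL.

20.7 mcg/mL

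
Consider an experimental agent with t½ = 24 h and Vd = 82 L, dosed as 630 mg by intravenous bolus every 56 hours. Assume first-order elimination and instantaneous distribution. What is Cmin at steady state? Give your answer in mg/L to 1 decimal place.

1.9 mg/L

k = ln2/t½ = ln2/24 ≈ 0.028881 h⁻¹; fraction remaining f = e^(−kτ) = e^(−0.028881×56) ≈ 0.1984.
At steady state, accumulation factor R = 1/(1 − e^(−kτ)) ≈ 1.2475.
Single-dose peak C₀ = D/Vd = 630/82 ≈ 7.683 mg/L.
Steady-state peak Cmax,ss = C₀·R ≈ 7.683 × 1.2475 ≈ 9.585 mg/L.
One interval later, Cmin,ss = Cmax,ss·e^(−kτ) ≈ 9.585 × 0.1984 ≈ 1.902 mg/L.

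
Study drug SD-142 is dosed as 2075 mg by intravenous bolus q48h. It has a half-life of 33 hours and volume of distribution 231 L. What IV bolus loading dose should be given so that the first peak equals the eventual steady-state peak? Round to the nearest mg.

f = (1/2)^(48/33) ≈ 0.364870; accumulation ratio R = 1/(1−f) ≈ 1.57448.
Loading dose to hit Cmax,ss on first dose: D_load = D_maint·R ≈ 2075 × 1.57448 ≈ 3267.05 mg.

3267 mg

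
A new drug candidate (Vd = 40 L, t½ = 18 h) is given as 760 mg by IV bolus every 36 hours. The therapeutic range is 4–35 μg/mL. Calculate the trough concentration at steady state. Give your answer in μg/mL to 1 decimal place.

6.3 μg/mL

The dosing interval is 2 half-lives, so f = 2^(−2) = 0.25.
At steady state, R = 1/(1 − 0.25) = 4/3.
Single-dose peak C₀ = D/Vd = 760/40 = 19 μg/mL.
Steady-state peak Cmax,ss = C₀·R = 19 × 4/3 ≈ 25.333 μg/mL.
Steady-state trough Cmin,ss = Cmax,ss·f ≈ 25.333 × 0.25 ≈ 6.333 μg/mL.
Trough 6.3 μg/mL vs MEC 4 μg/mL: adequate.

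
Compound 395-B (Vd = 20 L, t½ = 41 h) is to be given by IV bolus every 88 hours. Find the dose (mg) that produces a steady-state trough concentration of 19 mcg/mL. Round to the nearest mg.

1302 mg

τ/t½ = 88/41 ≈ 2.1463, so f = (1/2)^(88/41) ≈ 0.225885.
Cmin,ss = (D/Vd)·f/(1−f), so D = Cmin,ss·Vd·(1−f)/f.
D = 19 × 20 × (1−f)/f ≈ 19 × 20 × 3.42703 ≈ 1302.27 mg.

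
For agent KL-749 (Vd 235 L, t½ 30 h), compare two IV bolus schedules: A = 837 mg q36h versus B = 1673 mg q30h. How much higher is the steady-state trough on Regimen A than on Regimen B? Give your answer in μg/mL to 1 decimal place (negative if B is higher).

-4.4 μg/mL

Regimen A: f = (1/2)^(36/30) ≈ 0.4353; Cmin,ss = (837/235)·f/(1−f) ≈ 2.746 μg/mL.
Regimen B: f = (1/2)^(30/30) ≈ 0.5000; Cmin,ss = (1673/235)·f/(1−f) ≈ 7.119 μg/mL.
Difference ≈ 2.746 − 7.119 ≈ -4.373 μg/mL.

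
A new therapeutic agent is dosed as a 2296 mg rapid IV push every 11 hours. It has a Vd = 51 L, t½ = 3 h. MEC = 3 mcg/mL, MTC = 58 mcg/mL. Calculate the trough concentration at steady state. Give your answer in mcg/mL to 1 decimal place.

Over one 11-h interval, 11/3 ≈ 3.6667 half-lives elapse, leaving f ≈ 0.0787 of each dose.
Single-dose peak C₀ = D/Vd = 2296/51 ≈ 45.020 mcg/mL.
Steady-state trough Cmin,ss = C₀·f/(1−f) ≈ 45.020 × 0.0787/0.9213 ≈ 3.846 mcg/mL.
Trough 3.8 mcg/mL vs MEC 3 mcg/mL: adequate.

3.8 mcg/mL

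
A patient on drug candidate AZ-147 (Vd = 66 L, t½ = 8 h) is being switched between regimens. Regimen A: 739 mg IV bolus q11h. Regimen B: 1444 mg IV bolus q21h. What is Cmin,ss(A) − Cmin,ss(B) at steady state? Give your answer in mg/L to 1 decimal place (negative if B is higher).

2.8 mg/L

Regimen A: f = (1/2)^(11/8) ≈ 0.3856; Cmin,ss = (739/66)·f/(1−f) ≈ 7.027 mg/L.
Regimen B: f = (1/2)^(21/8) ≈ 0.1621; Cmin,ss = (1444/66)·f/(1−f) ≈ 4.233 mg/L.
Difference ≈ 7.027 − 4.233 ≈ 2.794 mg/L.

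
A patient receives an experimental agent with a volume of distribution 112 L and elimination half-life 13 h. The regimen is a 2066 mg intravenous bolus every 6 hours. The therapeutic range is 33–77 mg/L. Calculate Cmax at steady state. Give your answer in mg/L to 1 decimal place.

67.4 mg/L

Over one 6-h interval, 6/13 ≈ 0.46154 half-lives elapse, leaving f ≈ 0.7262 of each dose.
At steady state, accumulation factor R = 1/(1 − e^(−kτ)) ≈ 3.6523.
Single-dose peak C₀ = D/Vd = 2066/112 ≈ 18.446 mg/L.
Steady-state peak Cmax,ss = C₀·R ≈ 18.446 × 3.6523 ≈ 67.370 mg/L.
Peak 67.4 mg/L vs MTC 77 mg/L: below toxic threshold.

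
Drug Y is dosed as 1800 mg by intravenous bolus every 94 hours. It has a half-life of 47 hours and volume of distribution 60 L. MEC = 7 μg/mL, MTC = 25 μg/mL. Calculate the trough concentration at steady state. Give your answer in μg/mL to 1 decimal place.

10.0 μg/mL

τ = 94 h = 2 half-lives, so f = (1/2)^2 = 0.25.
At steady state, R = 1/(1 − 0.25) = 4/3.
Single-dose peak C₀ = D/Vd = 1800/60 = 30 μg/mL.
Steady-state peak Cmax,ss = C₀·R = 30 × 4/3 ≈ 40.000 μg/mL.
Steady-state trough Cmin,ss = Cmax,ss·f ≈ 40.000 × 0.25 ≈ 10.000 μg/mL.
Trough 10.0 μg/mL vs MEC 7 μg/mL: adequate.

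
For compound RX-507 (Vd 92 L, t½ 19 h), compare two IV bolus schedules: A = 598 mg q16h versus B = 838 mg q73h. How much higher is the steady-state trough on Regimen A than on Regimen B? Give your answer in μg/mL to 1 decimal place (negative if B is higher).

7.5 μg/mL

Regimen A: f = (1/2)^(16/19) ≈ 0.5578; Cmin,ss = (598/92)·f/(1−f) ≈ 8.199 μg/mL.
Regimen B: f = (1/2)^(73/19) ≈ 0.0697; Cmin,ss = (838/92)·f/(1−f) ≈ 0.682 μg/mL.
Difference ≈ 8.199 − 0.682 ≈ 7.517 μg/mL.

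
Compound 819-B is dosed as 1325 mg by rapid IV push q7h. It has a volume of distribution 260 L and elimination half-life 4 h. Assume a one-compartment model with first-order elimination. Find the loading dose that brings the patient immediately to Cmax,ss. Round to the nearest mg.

1886 mg

f = (1/2)^(7/4) ≈ 0.297302; accumulation ratio R = 1/(1−f) ≈ 1.42309.
Loading dose to hit Cmax,ss on first dose: D_load = D_maint·R ≈ 1325 × 1.42309 ≈ 1885.59 mg.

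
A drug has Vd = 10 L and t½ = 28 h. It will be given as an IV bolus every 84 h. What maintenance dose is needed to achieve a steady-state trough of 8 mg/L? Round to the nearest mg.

560 mg

τ/t½ = 84/28 ≈ 3, so f = (1/2)^(84/28) ≈ 0.125000.
Cmin,ss = (D/Vd)·f/(1−f), so D = Cmin,ss·Vd·(1−f)/f.
D = 8 × 10 × (1−f)/f ≈ 8 × 10 × 7.00000 ≈ 560.00 mg.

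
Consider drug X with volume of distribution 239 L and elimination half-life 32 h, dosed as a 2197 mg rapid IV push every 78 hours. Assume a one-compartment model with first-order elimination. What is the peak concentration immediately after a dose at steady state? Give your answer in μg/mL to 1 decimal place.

11.3 μg/mL

Over one 78-h interval, 78/32 ≈ 2.4375 half-lives elapse, leaving f ≈ 0.1846 of each dose.
Accumulation ratio R = 1/(1 − f) ≈ 1/0.8154 ≈ 1.2264.
Each bolus raises the concentration by D/Vd = 2197/239 ≈ 9.192 μg/mL.
Cmax,ss = C₀/(1 − f) ≈ 9.192/0.8154 ≈ 11.273 μg/mL.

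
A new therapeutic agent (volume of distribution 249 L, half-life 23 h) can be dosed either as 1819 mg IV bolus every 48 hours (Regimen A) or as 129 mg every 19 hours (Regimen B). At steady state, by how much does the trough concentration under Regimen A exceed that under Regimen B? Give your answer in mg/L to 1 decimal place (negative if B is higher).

1.6 mg/L

Regimen A: f = (1/2)^(48/23) ≈ 0.2354; Cmin,ss = (1819/249)·f/(1−f) ≈ 2.249 mg/L.
Regimen B: f = (1/2)^(19/23) ≈ 0.5641; Cmin,ss = (129/249)·f/(1−f) ≈ 0.670 mg/L.
Difference ≈ 2.249 − 0.670 ≈ 1.579 mg/L.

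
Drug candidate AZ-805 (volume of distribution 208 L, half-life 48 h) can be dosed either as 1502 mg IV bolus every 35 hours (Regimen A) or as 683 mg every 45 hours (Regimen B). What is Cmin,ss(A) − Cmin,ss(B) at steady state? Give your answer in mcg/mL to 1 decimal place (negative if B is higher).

Regimen A: f = (1/2)^(35/48) ≈ 0.6033; Cmin,ss = (1502/208)·f/(1−f) ≈ 10.982 mcg/mL.
Regimen B: f = (1/2)^(45/48) ≈ 0.5221; Cmin,ss = (683/208)·f/(1−f) ≈ 3.587 mcg/mL.
Difference ≈ 10.982 − 3.587 ≈ 7.395 mcg/mL.

7.4 mcg/mL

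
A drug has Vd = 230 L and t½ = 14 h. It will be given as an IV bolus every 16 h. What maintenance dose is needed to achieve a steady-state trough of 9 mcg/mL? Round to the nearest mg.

2501 mg

τ/t½ = 16/14 ≈ 1.1429, so f = (1/2)^(16/14) ≈ 0.452862.
Cmin,ss = (D/Vd)·f/(1−f), so D = Cmin,ss·Vd·(1−f)/f.
D = 9 × 230 × (1−f)/f ≈ 9 × 230 × 1.20818 ≈ 2500.93 mg.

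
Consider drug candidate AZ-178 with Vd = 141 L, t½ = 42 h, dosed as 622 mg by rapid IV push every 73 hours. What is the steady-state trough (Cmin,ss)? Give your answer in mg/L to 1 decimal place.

τ/t½ = 73/42 ≈ 1.7381, so fraction remaining f = (1/2)^(73/42) ≈ 0.2998.
Each bolus raises the concentration by D/Vd = 622/141 ≈ 4.411 mg/L.
Steady-state trough Cmin,ss = C₀·f/(1−f) ≈ 4.411 × 0.2998/0.7002 ≈ 1.889 mg/L.

1.9 mg/L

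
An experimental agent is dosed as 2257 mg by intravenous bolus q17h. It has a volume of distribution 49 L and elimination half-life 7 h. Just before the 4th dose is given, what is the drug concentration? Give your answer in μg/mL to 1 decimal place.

10.4 μg/mL

f = (1/2)^(τ/t½) = (1/2)^(17/7) ≈ 0.1857.
C₀ = D/Vd = 2257/49 ≈ 46.061 μg/mL.
Before the 4th dose, 3 doses have been given. Superposition: Cmin = C₀·(f + f² + … + f^3).
≈ 46.061 × (0.1857 + 0.0345 + 0.0064) ≈ 46.061 × 0.2266 ≈ 10.437 μg/mL.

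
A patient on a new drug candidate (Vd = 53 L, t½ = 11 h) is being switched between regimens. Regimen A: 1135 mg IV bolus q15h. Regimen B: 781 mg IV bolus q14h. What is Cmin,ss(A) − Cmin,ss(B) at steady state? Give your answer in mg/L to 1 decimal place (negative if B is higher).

Regimen A: f = (1/2)^(15/11) ≈ 0.3886; Cmin,ss = (1135/53)·f/(1−f) ≈ 13.611 mg/L.
Regimen B: f = (1/2)^(14/11) ≈ 0.4139; Cmin,ss = (781/53)·f/(1−f) ≈ 10.406 mg/L.
Difference ≈ 13.611 − 10.406 ≈ 3.205 mg/L.

3.2 mg/L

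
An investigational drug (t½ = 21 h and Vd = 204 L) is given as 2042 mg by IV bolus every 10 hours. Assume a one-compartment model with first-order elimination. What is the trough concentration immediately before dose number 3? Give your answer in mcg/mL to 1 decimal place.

f = (1/2)^(τ/t½) = (1/2)^(10/21) ≈ 0.7189.
C₀ = D/Vd = 2042/204 ≈ 10.010 mcg/mL.
Before the 3rd dose, 2 doses have been given. Superposition: Cmin = C₀·(f + f²).
≈ 10.010 × (0.7189 + 0.5168) ≈ 10.010 × 1.2357 ≈ 12.369 mcg/mL.

12.4 mcg/mL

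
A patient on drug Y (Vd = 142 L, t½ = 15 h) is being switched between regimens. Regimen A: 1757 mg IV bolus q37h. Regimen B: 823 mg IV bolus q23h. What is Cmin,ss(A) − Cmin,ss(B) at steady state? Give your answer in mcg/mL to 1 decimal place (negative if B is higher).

-0.3 mcg/mL

Regimen A: f = (1/2)^(37/15) ≈ 0.1809; Cmin,ss = (1757/142)·f/(1−f) ≈ 2.733 mcg/mL.
Regimen B: f = (1/2)^(23/15) ≈ 0.3455; Cmin,ss = (823/142)·f/(1−f) ≈ 3.059 mcg/mL.
Difference ≈ 2.733 − 3.059 ≈ -0.326 mcg/mL.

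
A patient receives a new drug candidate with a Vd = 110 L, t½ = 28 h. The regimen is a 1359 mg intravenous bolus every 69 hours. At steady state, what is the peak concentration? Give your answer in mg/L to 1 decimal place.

Over one 69-h interval, 69/28 ≈ 2.4643 half-lives elapse, leaving f ≈ 0.1812 of each dose.
Accumulation ratio R = 1/(1 − f) ≈ 1/0.8188 ≈ 1.2213.
Each bolus raises the concentration by D/Vd = 1359/110 ≈ 12.355 mg/L.
Cmax,ss = C₀/(1 − f) ≈ 12.355/0.8188 ≈ 15.089 mg/L.

15.1 mg/L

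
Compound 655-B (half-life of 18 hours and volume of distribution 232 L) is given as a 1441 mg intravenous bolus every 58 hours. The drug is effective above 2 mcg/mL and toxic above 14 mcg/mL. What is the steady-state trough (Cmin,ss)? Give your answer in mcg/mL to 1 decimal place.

0.7 mcg/mL

τ/t½ = 58/18 ≈ 3.2222, so fraction remaining f = (1/2)^(58/18) ≈ 0.1072.
Accumulation ratio R = 1/(1 − f) ≈ 1/0.8928 ≈ 1.1201.
Each bolus raises the concentration by D/Vd = 1441/232 ≈ 6.211 mcg/mL.
Cmax,ss = C₀/(1 − f) ≈ 6.211/0.8928 ≈ 6.957 mcg/mL.
One interval later, Cmin,ss = Cmax,ss·e^(−kτ) ≈ 6.957 × 0.1072 ≈ 0.746 mcg/mL.
Trough 0.7 mcg/mL vs MEC 2 mcg/mL: subtherapeutic.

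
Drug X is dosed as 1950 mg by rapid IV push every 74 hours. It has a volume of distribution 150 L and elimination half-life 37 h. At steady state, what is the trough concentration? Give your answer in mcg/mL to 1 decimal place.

4.3 mcg/mL

The dosing interval is 2 half-lives, so f = 2^(−2) = 0.25.
Accumulation ratio R = 1/(1 − f) = 1/0.75 = 4/3.
Single-dose peak C₀ = D/Vd = 1950/150 = 13 mcg/mL.
Steady-state peak Cmax,ss = C₀·R = 13 × 4/3 ≈ 17.333 mcg/mL.
Steady-state trough Cmin,ss = Cmax,ss·f ≈ 17.333 × 0.25 ≈ 4.333 mcg/mL.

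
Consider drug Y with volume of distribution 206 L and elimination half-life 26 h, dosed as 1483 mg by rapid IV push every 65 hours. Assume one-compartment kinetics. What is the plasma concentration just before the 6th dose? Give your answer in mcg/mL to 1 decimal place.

f = (1/2)^(τ/t½) = (1/2)^(65/26) ≈ 0.1768.
C₀ = D/Vd = 1483/206 ≈ 7.199 mcg/mL.
Before the 6th dose, 5 doses have been given. Superposition: Cmin = C₀·(f + f² + … + f^5).
≈ 7.199 × (0.1768 + 0.0313 + 0.0055 + 0.0010 + 0.0002) ≈ 7.199 × 0.2148 ≈ 1.546 mcg/mL.

1.5 mcg/mL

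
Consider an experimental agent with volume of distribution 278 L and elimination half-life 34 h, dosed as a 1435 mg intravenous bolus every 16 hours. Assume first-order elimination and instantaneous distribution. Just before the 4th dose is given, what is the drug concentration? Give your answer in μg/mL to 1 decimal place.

8.4 μg/mL

f = (1/2)^(τ/t½) = (1/2)^(16/34) ≈ 0.7217.
C₀ = D/Vd = 1435/278 ≈ 5.162 μg/mL.
Before the 4th dose, 3 doses have been given. Superposition: Cmin = C₀·(f + f² + … + f^3).
≈ 5.162 × (0.7217 + 0.5209 + 0.3759) ≈ 5.162 × 1.6185 ≈ 8.355 μg/mL.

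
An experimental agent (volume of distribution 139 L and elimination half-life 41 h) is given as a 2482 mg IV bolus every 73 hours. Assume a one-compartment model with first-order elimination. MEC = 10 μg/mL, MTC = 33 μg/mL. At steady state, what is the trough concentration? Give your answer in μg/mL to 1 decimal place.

τ/t½ = 73/41 ≈ 1.7805, so fraction remaining f = (1/2)^(73/41) ≈ 0.2911.
At steady state, accumulation factor R = 1/(1 − e^(−kτ)) ≈ 1.4106.
Single-dose peak C₀ = D/Vd = 2482/139 ≈ 17.856 μg/mL.
Cmax,ss = C₀/(1 − f) ≈ 17.856/0.7089 ≈ 25.188 μg/mL.
Steady-state trough Cmin,ss = Cmax,ss·f ≈ 25.188 × 0.2911 ≈ 7.332 μg/mL.
Trough 7.3 μg/mL vs MEC 10 μg/mL: subtherapeutic.

7.3 μg/mL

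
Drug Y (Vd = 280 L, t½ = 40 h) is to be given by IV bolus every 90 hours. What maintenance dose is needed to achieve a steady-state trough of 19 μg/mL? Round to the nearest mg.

19986 mg

τ/t½ = 90/40 ≈ 2.25, so f = (1/2)^(90/40) ≈ 0.210224.
Cmin,ss = (D/Vd)·f/(1−f), so D = Cmin,ss·Vd·(1−f)/f.
D = 19 × 280 × (1−f)/f ≈ 19 × 280 × 3.75683 ≈ 19986.34 mg.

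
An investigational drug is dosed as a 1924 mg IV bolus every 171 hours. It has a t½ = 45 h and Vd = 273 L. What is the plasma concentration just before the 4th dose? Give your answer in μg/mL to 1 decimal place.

0.5 μg/mL

f = (1/2)^(τ/t½) = (1/2)^(171/45) ≈ 0.0718.
C₀ = D/Vd = 1924/273 ≈ 7.048 μg/mL.
Before the 4th dose, 3 doses have been given. Superposition: Cmin = C₀·(f + f² + … + f^3).
≈ 7.048 × (0.0718 + 0.0052 + 0.0004) ≈ 7.048 × 0.0774 ≈ 0.546 μg/mL.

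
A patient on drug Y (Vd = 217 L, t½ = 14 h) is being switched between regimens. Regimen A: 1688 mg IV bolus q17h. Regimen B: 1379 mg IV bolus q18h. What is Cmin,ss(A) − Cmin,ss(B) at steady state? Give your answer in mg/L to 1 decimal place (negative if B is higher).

Regimen A: f = (1/2)^(17/14) ≈ 0.4310; Cmin,ss = (1688/217)·f/(1−f) ≈ 5.892 mg/L.
Regimen B: f = (1/2)^(18/14) ≈ 0.4102; Cmin,ss = (1379/217)·f/(1−f) ≈ 4.420 mg/L.
Difference ≈ 5.892 − 4.420 ≈ 1.472 mg/L.

1.5 mg/L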